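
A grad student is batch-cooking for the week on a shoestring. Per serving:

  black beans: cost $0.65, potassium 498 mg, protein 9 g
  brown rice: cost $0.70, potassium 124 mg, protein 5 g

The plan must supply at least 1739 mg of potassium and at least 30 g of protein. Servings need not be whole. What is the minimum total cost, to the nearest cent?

Two binding constraints pin down two serving amounts, so the optimal mix uses at most two foods. The candidates are each food alone (scaled to the tighter of potassium/protein) and each pair with both constraints tight.
black beans only: max(1739/498, 30/9) = 3.492 servings → $2.27.
brown rice only: max(1739/124, 30/5) = 14.02 servings → $9.82.
black beans + brown rice with both targets exact would need a negative amount; discard.
The minimum over all feasible corners is $2.27.

$2.27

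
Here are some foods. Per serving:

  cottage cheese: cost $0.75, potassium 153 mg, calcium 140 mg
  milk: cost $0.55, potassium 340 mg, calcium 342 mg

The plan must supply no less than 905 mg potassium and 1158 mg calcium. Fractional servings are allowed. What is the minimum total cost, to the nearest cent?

An LP optimum is at a vertex; with two nutrient constraints at most two foods are used. Check each candidate.
cottage cheese only: max(905/153, 1158/140) = 8.271 servings → $6.20.
milk only: max(905/340, 1158/342) = 3.386 servings → $1.86.
cottage cheese + milk: intersection lies outside the first quadrant.
So the least-cost plan costs $1.86.

$1.86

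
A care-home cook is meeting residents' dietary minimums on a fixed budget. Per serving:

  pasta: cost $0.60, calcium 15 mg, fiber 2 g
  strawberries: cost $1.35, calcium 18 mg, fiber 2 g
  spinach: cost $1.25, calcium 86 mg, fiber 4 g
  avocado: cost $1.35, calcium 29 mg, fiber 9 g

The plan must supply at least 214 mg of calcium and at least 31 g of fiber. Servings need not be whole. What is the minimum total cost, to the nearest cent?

$5.66

This is a tiny linear program; its minimum lies at a vertex of the feasible set. List the vertices and price them.
pasta only: max(214/15, 31/2) = 15.5 servings → $9.30.
strawberries only: max(214/18, 31/2) = 15.5 servings → $20.93.
spinach only: max(214/86, 31/4) = 7.75 servings → $9.69.
avocado only: max(214/29, 31/9) = 7.379 servings → $9.96.
pasta + strawberries: the both-tight solution has a negative serving — not a feasible corner.
pasta + spinach: intersection lies outside the first quadrant.
pasta + avocado with both tight: 13.34 servings and 0.4805 servings → $8.65.
strawberries + spinach with both targets exact would need a negative amount; discard.
strawberries + avocado with both tight: 9.875 servings and 1.25 servings → $15.02.
spinach + avocado with both tight: 1.561 servings and 2.751 servings → $5.66.
So the least-cost plan costs $5.66.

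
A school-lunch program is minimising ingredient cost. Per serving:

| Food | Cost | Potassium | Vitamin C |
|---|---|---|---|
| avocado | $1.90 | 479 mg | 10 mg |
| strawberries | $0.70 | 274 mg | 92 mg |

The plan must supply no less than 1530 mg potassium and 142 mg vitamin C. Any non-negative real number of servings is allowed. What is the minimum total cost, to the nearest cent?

Compare the cost at each extreme point of the feasible region.
avocado only: max(1530/479, 142/10) = 14.2 servings → $26.98.
strawberries only: max(1530/274, 142/92) = 5.584 servings → $3.91.
avocado + strawberries with both tight: 2.464 servings and 1.276 servings → $5.58.
Cheapest feasible corner: $3.91.

$3.91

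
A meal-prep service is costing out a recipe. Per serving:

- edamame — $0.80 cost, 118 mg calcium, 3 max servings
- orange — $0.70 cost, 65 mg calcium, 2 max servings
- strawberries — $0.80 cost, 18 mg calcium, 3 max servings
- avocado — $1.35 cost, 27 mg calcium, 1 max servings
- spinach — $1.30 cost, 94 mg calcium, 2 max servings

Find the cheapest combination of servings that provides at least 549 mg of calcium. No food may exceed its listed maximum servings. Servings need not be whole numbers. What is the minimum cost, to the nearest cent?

Cost per mg of calcium: edamame $0.0068, orange $0.0108, spinach $0.0138, strawberries $0.0444, avocado $0.0500.
Take 3 servings of edamame: +354.0 mg calcium for $2.40 (total $2.40, still need 195.0 mg).
Take 2 servings of orange: +130.0 mg calcium for $1.40 (total $3.80, still need 65.0 mg).
Take 0.6915 servings of spinach: +65.0 mg calcium for $0.90 (total $4.70, still need 0.0 mg).
Filling from the cheapest source first is optimal under one linear minimum: $4.70.

$4.70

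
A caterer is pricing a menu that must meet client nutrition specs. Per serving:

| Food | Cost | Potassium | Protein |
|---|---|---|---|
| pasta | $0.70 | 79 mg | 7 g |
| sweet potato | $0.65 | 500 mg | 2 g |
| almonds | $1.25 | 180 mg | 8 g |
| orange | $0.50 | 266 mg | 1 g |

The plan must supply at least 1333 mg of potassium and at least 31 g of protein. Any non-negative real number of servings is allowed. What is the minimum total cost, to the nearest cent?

A basic optimal solution has at most two foods positive. Try each food alone and each pair with both targets met exactly.
pasta only: max(1333/79, 31/7) = 16.87 servings → $11.81.
sweet potato only: max(1333/500, 31/2) = 15.5 servings → $10.07.
almonds only: max(1333/180, 31/8) = 7.406 servings → $9.26.
orange only: max(1333/266, 31/1) = 31 servings → $15.50.
pasta + sweet potato with both tight: 3.84 servings and 2.059 servings → $4.03.
pasta + almonds: intersection lies outside the first quadrant.
pasta + orange with both tight: 3.877 servings and 3.86 servings → $4.64.
sweet potato + almonds with both tight: 1.397 servings and 3.526 servings → $5.32.
sweet potato + orange: intersection lies outside the first quadrant.
almonds + orange with both tight: 3.549 servings and 2.61 servings → $5.74.
The minimum over all feasible corners is $4.03.

$4.03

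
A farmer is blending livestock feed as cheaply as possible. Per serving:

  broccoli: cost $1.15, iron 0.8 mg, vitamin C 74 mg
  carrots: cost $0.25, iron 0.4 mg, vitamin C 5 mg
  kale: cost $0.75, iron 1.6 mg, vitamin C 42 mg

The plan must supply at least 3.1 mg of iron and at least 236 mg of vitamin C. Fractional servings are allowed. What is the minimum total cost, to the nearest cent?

This is a tiny linear program; its minimum lies at a vertex of the feasible set. List the vertices and price them.
broccoli only: max(3.1/0.8, 236/74) = 3.875 servings → $4.46.
carrots only: max(3.1/0.4, 236/5) = 47.2 servings → $11.80.
kale only: max(3.1/1.6, 236/42) = 5.619 servings → $4.21.
broccoli + carrots with both tight: 3.082 servings and 1.586 servings → $3.94.
broccoli + kale with both tight: 2.917 servings and 0.4788 servings → $3.71.
carrots + kale: intersection lies outside the first quadrant.
Cheapest feasible corner: $3.71.

$3.71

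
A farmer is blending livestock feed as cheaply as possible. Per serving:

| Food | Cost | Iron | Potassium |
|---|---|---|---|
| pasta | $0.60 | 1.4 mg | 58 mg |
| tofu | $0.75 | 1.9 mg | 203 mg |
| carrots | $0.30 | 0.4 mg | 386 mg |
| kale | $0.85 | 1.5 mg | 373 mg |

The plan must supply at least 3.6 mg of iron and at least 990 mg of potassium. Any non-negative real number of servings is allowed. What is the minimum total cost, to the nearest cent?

$1.67

Check every corner: each single food scaled to meet both minima, and each pair solved so both constraints bind.
pasta only: max(3.6/1.4, 990/58) = 17.07 servings → $10.24.
tofu only: max(3.6/1.9, 990/203) = 4.877 servings → $3.66.
carrots only: max(3.6/0.4, 990/386) = 9 servings → $2.70.
kale only: max(3.6/1.5, 990/373) = 2.654 servings → $2.26.
pasta + tofu: the both-tight solution has a negative serving — not a feasible corner.
pasta + carrots with both tight: 1.921 servings and 2.276 servings → $1.84.
pasta + kale with both targets exact would need a negative amount; discard.
tofu + carrots with both tight: 1.523 servings and 1.764 servings → $1.67.
tofu + kale with both targets exact would need a negative amount; discard.
carrots + kale with both tight: 0.3309 servings and 2.312 servings → $2.06.
Cheapest feasible corner: $1.67.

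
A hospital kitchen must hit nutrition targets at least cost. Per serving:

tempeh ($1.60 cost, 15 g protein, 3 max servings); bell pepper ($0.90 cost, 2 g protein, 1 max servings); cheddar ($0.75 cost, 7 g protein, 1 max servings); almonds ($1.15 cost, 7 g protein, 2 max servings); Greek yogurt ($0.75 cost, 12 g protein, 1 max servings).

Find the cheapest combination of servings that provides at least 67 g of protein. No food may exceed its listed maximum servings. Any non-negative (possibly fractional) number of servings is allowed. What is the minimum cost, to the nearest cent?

Cost per g of protein: Greek yogurt $0.0625, tempeh $0.1067, cheddar $0.1071, almonds $0.1643, bell pepper $0.4500.
Take 1 serving of Greek yogurt: +12.0 g protein for $0.75 (total $0.75, still need 55.0 g).
Take 3 servings of tempeh: +45.0 g protein for $4.80 (total $5.55, still need 10.0 g).
Take 1 serving of cheddar: +7.0 g protein for $0.75 (total $6.30, still need 3.0 g).
Take 0.4286 servings of almonds: +3.0 g protein for $0.49 (total $6.79, still need 0.0 g).
Greedy by cheapest-per-g is optimal for a single linear constraint, so the minimum cost is $6.79.

$6.79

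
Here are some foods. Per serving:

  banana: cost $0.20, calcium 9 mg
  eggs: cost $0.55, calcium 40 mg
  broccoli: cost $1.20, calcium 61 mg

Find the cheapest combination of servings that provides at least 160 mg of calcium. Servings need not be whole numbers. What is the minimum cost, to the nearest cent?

$2.20

Cost per mg of calcium: eggs $0.0138, broccoli $0.0197, banana $0.0222.
With no serving limits, use only eggs: 160 mg / 40 mg = 4 servings × $0.55 = $2.20.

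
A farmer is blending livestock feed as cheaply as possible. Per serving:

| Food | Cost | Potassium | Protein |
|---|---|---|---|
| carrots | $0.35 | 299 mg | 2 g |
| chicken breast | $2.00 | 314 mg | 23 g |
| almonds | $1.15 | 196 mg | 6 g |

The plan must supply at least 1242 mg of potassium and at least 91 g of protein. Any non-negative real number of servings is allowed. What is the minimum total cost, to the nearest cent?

$7.91

carrots only: max(1242/299, 91/2) = 45.5 servings → $15.93.
chicken breast only: max(1242/314, 91/23) = 3.957 servings → $7.91.
almonds only: max(1242/196, 91/6) = 15.17 servings → $17.44.
carrots + chicken breast with both targets exact would need a negative amount; discard.
carrots + almonds: intersection lies outside the first quadrant.
chicken breast + almonds: intersection lies outside the first quadrant.
So the least-cost plan costs $7.91.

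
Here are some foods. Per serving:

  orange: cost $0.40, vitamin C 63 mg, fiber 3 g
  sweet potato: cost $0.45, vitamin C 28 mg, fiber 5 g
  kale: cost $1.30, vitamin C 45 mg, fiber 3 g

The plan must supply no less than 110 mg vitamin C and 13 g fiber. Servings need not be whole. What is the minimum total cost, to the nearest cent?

Two binding constraints pin down two serving amounts, so the optimal mix uses at most two foods. The candidates are each food alone (scaled to the tighter of vitamin C/fiber) and each pair with both constraints tight.
orange only: max(110/63, 13/3) = 4.333 servings → $1.73.
sweet potato only: max(110/28, 13/5) = 3.929 servings → $1.77.
kale only: max(110/45, 13/3) = 4.333 servings → $5.63.
orange + sweet potato with both tight: 0.8052 servings and 2.117 servings → $1.27.
orange + kale: the both-tight solution has a negative serving — not a feasible corner.
sweet potato + kale with both tight: 1.809 servings and 1.319 servings → $2.53.
The minimum over all feasible corners is $1.27.

$1.27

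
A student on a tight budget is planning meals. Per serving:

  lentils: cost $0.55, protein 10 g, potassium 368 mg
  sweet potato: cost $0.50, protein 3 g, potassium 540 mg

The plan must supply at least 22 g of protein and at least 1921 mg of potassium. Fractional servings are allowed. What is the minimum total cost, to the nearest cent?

This is a tiny linear program; its minimum lies at a vertex of the feasible set. List the vertices and price them.
lentils only: max(22/10, 1921/368) = 5.22 servings → $2.87.
sweet potato only: max(22/3, 1921/540) = 7.333 servings → $3.67.
lentils + sweet potato with both tight: 1.424 servings and 2.587 servings → $2.08.
So the least-cost plan costs $2.08.

$2.08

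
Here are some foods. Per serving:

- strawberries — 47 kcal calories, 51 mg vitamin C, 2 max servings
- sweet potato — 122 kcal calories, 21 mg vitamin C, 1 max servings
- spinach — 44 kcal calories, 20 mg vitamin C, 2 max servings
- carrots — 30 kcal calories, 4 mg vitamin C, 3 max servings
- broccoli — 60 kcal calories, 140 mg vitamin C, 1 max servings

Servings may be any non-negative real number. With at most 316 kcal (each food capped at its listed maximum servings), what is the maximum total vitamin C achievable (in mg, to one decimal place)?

294.7 mg

Vitamin C per kcal: broccoli 2.333, strawberries 1.085, spinach 0.4545, sweet potato 0.1721, carrots 0.1333.
Take 1 serving of broccoli: uses 60 kcal, +140.0 mg vitamin C (running total 140.0 mg).
Take 2 servings of strawberries: uses 94 kcal, +102.0 mg vitamin C (running total 242.0 mg).
Take 2 servings of spinach: uses 88 kcal, +40.0 mg vitamin C (running total 282.0 mg).
Take 0.6066 servings of sweet potato: uses 74 kcal, +12.7 mg vitamin C (running total 294.7 mg).
Greedy by best ratio exhausts the calories allowance optimally: 294.7 mg.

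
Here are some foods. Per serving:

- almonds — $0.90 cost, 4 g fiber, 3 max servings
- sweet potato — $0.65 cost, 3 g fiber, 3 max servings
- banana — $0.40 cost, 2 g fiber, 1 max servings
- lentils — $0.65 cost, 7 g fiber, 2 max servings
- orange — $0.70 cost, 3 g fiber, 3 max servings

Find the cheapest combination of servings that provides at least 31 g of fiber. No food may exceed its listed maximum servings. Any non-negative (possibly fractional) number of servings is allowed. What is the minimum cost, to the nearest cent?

$5.00

Cost per g of fiber: lentils $0.0929, banana $0.2000, sweet potato $0.2167, almonds $0.2250, orange $0.2333.
Take 2 servings of lentils: +14.0 g fiber for $1.30 (total $1.30, still need 17.0 g).
Take 1 serving of banana: +2.0 g fiber for $0.40 (total $1.70, still need 15.0 g).
Take 3 servings of sweet potato: +9.0 g fiber for $1.95 (total $3.65, still need 6.0 g).
Take 1.5 servings of almonds: +6.0 g fiber for $1.35 (total $5.00, still need 0.0 g).
Greedy by cheapest-per-g is optimal for a single linear constraint, so the minimum cost is $5.00.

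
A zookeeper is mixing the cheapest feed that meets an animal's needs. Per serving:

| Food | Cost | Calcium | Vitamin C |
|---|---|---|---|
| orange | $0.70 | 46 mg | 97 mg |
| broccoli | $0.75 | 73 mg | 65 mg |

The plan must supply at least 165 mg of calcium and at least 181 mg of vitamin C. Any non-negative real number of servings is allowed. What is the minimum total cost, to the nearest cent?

Minimising a linear cost over {calcium ≥ 165, vitamin C ≥ 181, servings ≥ 0} — the optimum is at a vertex, using one or two foods.
orange only: max(165/46, 181/97) = 3.587 servings → $2.51.
broccoli only: max(165/73, 181/65) = 2.785 servings → $2.09.
orange + broccoli with both tight: 0.6082 servings and 1.877 servings → $1.83.
The minimum over all feasible corners is $1.83.

$1.83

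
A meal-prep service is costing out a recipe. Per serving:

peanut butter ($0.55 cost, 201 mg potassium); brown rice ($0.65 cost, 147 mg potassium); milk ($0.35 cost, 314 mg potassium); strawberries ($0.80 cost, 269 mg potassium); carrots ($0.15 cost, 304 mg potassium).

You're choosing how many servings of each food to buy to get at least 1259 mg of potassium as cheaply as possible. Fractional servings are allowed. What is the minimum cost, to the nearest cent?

$0.62

Cost per mg of potassium: carrots $0.0005, milk $0.0011, peanut butter $0.0027, strawberries $0.0030, brown rice $0.0044.
With no serving limits, use only carrots: 1259 mg / 304 mg = 4.141 servings × $0.15 = $0.62.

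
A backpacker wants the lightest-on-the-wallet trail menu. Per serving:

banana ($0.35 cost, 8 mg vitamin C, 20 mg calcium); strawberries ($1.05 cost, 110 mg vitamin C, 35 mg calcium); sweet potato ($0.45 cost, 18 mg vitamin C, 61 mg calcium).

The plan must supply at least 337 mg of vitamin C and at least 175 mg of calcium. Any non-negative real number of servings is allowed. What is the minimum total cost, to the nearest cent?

$3.56

Compare the cost at each extreme point of the feasible region.
banana only: max(337/8, 175/20) = 42.12 servings → $14.74.
strawberries only: max(337/110, 175/35) = 5 servings → $5.25.
sweet potato only: max(337/18, 175/61) = 18.72 servings → $8.43.
banana + strawberries with both tight: 3.883 servings and 2.781 servings → $4.28.
banana + sweet potato: intersection lies outside the first quadrant.
strawberries + sweet potato with both tight: 2.863 servings and 1.226 servings → $3.56.
The minimum over all feasible corners is $3.56.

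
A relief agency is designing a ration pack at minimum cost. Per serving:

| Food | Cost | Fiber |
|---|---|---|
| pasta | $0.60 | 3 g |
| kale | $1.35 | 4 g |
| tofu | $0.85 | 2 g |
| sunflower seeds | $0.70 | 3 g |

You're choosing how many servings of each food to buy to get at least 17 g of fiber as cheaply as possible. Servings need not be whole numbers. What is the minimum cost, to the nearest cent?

Cost per g of fiber: pasta $0.2000, sunflower seeds $0.2333, kale $0.3375, tofu $0.4250.
With no serving limits, use only pasta: 17 g / 3 g = 5.667 servings × $0.60 = $3.40.

$3.40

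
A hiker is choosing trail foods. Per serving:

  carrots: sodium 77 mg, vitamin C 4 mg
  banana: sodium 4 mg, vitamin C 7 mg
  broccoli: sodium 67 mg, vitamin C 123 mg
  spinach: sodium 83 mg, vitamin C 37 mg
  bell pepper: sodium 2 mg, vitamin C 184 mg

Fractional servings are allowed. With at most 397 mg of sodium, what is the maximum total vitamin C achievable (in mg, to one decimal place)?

Vitamin C per mg sodium: bell pepper 92, broccoli 1.836, banana 1.75, spinach 0.4458, carrots 0.05195.
With no serving limits, spend the whole sodium allowance on bell pepper: 397 mg / 2 mg × 184 mg = 36524.0 mg.

36524.0 mg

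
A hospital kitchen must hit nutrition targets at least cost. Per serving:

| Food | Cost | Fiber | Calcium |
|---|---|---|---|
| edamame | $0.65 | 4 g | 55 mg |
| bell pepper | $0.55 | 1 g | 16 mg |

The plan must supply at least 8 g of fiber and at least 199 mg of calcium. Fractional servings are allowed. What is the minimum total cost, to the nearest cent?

$2.35

The cheapest plan sits at a corner of the feasible region — with two constraints it uses at most two foods.
edamame only: max(8/4, 199/55) = 3.618 servings → $2.35.
bell pepper only: max(8/1, 199/16) = 12.44 servings → $6.84.
edamame + bell pepper with both targets exact would need a negative amount; discard.
The minimum over all feasible corners is $2.35.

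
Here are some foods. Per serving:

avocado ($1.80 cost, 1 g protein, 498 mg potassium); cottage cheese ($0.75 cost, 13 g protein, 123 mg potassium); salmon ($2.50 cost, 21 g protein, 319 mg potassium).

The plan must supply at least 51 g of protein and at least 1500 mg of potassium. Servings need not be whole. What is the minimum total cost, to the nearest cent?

With two linear requirements the optimum uses one or two foods; enumerate the corners.
avocado only: max(51/1, 1500/498) = 51 servings → $91.80.
cottage cheese only: max(51/13, 1500/123) = 12.2 servings → $9.15.
salmon only: max(51/21, 1500/319) = 4.702 servings → $11.76.
avocado + cottage cheese with both tight: 2.083 servings and 3.763 servings → $6.57.
avocado + salmon with both tight: 1.502 servings and 2.357 servings → $8.60.
cottage cheese + salmon with both targets exact would need a negative amount; discard.
So the least-cost plan costs $6.57.

$6.57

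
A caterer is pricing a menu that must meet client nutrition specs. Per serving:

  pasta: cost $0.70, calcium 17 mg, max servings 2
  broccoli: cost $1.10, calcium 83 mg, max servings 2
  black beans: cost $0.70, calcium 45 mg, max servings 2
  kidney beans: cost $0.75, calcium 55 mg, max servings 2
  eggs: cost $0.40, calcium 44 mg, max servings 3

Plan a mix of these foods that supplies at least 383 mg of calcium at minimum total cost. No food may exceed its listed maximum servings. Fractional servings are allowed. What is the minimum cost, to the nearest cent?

Cost per mg of calcium: eggs $0.0091, broccoli $0.0133, kidney beans $0.0136, black beans $0.0156, pasta $0.0412.
Take 3 servings of eggs: +132.0 mg calcium for $1.20 (total $1.20, still need 251.0 mg).
Take 2 servings of broccoli: +166.0 mg calcium for $2.20 (total $3.40, still need 85.0 mg).
Take 1.545 servings of kidney beans: +85.0 mg calcium for $1.16 (total $4.56, still need 0.0 mg).
Greedy by cheapest-per-mg is optimal for a single linear constraint, so the minimum cost is $4.56.

$4.56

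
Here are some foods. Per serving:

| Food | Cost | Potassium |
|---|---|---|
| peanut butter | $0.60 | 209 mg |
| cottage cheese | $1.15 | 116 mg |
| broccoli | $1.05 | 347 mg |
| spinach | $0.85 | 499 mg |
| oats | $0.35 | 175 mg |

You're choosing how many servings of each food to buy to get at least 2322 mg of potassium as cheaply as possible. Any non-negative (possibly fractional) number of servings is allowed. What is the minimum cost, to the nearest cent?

$3.96

Cost per mg of potassium: spinach $0.0017, oats $0.0020, peanut butter $0.0029, broccoli $0.0030, cottage cheese $0.0099.
With no serving limits, use only spinach: 2322 mg / 499 mg = 4.653 servings × $0.85 = $3.96.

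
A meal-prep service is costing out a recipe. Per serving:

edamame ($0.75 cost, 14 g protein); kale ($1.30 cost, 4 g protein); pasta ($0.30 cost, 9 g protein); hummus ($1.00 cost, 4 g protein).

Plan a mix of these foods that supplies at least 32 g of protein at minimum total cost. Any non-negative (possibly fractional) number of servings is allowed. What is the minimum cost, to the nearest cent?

Cost per g of protein: pasta $0.0333, edamame $0.0536, hummus $0.2500, kale $0.3250.
With no serving limits, use only pasta: 32 g / 9 g = 3.556 servings × $0.30 = $1.07.

$1.07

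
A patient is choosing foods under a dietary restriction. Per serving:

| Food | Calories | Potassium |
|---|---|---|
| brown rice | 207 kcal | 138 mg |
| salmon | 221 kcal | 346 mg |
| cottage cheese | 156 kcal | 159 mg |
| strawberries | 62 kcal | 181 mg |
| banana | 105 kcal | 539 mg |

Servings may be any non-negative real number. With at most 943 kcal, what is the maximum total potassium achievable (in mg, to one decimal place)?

4840.7 mg

Potassium per kcal: banana 5.133, strawberries 2.919, salmon 1.566, cottage cheese 1.019, brown rice 0.6667.
With no serving limits, spend the whole calories allowance on banana: 943 kcal / 105 kcal × 539 mg = 4840.7 mg.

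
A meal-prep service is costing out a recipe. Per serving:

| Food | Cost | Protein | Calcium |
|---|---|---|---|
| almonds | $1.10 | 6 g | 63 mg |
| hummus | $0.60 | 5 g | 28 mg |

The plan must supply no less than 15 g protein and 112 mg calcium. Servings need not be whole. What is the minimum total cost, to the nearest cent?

almonds only: max(15/6, 112/63) = 2.5 servings → $2.75.
hummus only: max(15/5, 112/28) = 4 servings → $2.40.
almonds + hummus with both tight: 0.9524 servings and 1.857 servings → $2.16.
The minimum over all feasible corners is $2.16.

$2.16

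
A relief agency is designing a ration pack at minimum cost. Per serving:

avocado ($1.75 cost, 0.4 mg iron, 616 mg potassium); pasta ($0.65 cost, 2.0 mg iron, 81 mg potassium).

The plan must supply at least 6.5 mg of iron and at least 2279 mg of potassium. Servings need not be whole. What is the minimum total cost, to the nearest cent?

avocado only: max(6.5/0.4, 2279/616) = 16.25 servings → $28.44.
pasta only: max(6.5/2.0, 2279/81) = 28.14 servings → $18.29.
avocado + pasta with both tight: 3.361 servings and 2.578 servings → $7.56.
The minimum over all feasible corners is $7.56.

$7.56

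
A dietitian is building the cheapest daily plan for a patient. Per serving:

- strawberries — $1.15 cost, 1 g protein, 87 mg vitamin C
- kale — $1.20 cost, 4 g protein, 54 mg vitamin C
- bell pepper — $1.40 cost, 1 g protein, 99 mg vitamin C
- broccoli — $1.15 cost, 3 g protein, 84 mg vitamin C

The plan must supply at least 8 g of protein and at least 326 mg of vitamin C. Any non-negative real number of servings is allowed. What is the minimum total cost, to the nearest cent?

A basic optimal solution has at most two foods positive. Try each food alone and each pair with both targets met exactly.
strawberries only: max(8/1, 326/87) = 8 servings → $9.20.
kale only: max(8/4, 326/54) = 6.037 servings → $7.24.
bell pepper only: max(8/1, 326/99) = 8 servings → $11.20.
broccoli only: max(8/3, 326/84) = 3.881 servings → $4.46.
strawberries + kale with both tight: 2.966 servings and 1.259 servings → $4.92.
strawberries + bell pepper: intersection lies outside the first quadrant.
strawberries + broccoli with both tight: 1.729 servings and 2.09 servings → $4.39.
kale + bell pepper with both tight: 1.363 servings and 2.55 servings → $5.20.
kale + broccoli: intersection lies outside the first quadrant.
bell pepper + broccoli with both tight: 1.437 servings and 2.188 servings → $4.53.
Cheapest feasible corner: $4.39.

$4.39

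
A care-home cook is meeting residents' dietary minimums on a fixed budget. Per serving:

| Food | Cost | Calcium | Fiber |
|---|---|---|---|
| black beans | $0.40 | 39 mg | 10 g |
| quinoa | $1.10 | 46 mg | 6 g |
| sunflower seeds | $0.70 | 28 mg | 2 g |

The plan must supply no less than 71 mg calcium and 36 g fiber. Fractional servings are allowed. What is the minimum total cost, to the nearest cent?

$1.44

Check every corner: each single food scaled to meet both minima, and each pair solved so both constraints bind.
black beans only: max(71/39, 36/10) = 3.6 servings → $1.44.
quinoa only: max(71/46, 36/6) = 6 servings → $6.60.
sunflower seeds only: max(71/28, 36/2) = 18 servings → $12.60.
black beans + quinoa: intersection lies outside the first quadrant.
black beans + sunflower seeds: intersection lies outside the first quadrant.
quinoa + sunflower seeds with both targets exact would need a negative amount; discard.
So the least-cost plan costs $1.44.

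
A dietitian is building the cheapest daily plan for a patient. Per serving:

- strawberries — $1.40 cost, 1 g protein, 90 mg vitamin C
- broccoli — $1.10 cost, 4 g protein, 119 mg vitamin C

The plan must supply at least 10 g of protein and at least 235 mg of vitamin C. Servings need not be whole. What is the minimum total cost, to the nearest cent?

$2.75

Two binding constraints pin down two serving amounts, so the optimal mix uses at most two foods. The candidates are each food alone (scaled to the tighter of protein/vitamin C) and each pair with both constraints tight.
strawberries only: max(10/1, 235/90) = 10 servings → $14.00.
broccoli only: max(10/4, 235/119) = 2.5 servings → $2.75.
strawberries + broccoli with both targets exact would need a negative amount; discard.
So the least-cost plan costs $2.75.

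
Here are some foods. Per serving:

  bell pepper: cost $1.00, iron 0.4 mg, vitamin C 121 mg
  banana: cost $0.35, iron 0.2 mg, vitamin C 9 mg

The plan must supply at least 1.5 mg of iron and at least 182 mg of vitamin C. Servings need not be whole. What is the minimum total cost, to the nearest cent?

$2.96

With two linear requirements the optimum uses one or two foods; enumerate the corners.
bell pepper only: max(1.5/0.4, 182/121) = 3.75 servings → $3.75.
banana only: max(1.5/0.2, 182/9) = 20.22 servings → $7.08.
bell pepper + banana with both tight: 1.112 servings and 5.277 servings → $2.96.
So the least-cost plan costs $2.96.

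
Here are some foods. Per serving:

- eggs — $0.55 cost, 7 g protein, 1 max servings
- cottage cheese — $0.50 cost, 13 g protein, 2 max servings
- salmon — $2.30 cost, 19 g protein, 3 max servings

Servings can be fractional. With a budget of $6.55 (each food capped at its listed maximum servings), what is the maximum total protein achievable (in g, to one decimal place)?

Protein per dollar: cottage cheese 26, eggs 12.73, salmon 8.261.
Take 2 servings of cottage cheese: spends $1.00, +26.0 g protein (running total 26.0 g).
Take 1 serving of eggs: spends $0.55, +7.0 g protein (running total 33.0 g).
Take 2.174 servings of salmon: spends $5.00, +41.3 g protein (running total 74.3 g).
Filling greedily by protein-per-dollar is optimal for one linear limit, giving 74.3 g.

74.3 g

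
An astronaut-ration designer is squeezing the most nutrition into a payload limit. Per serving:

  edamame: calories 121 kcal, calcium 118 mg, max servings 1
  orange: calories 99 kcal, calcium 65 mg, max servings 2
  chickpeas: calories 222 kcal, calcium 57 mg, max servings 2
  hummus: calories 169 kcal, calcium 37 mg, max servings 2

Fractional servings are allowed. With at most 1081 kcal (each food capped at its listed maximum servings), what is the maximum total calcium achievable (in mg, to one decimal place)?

431.6 mg

Calcium per kcal: edamame 0.9752, orange 0.6566, chickpeas 0.2568, hummus 0.2189.
Take 1 serving of edamame: uses 121 kcal, +118.0 mg calcium (running total 118.0 mg).
Take 2 servings of orange: uses 198 kcal, +130.0 mg calcium (running total 248.0 mg).
Take 2 servings of chickpeas: uses 444 kcal, +114.0 mg calcium (running total 362.0 mg).
Take 1.882 servings of hummus: uses 318 kcal, +69.6 mg calcium (running total 431.6 mg).
Filling greedily by calcium-per-kcal is optimal for one linear limit, giving 431.6 mg.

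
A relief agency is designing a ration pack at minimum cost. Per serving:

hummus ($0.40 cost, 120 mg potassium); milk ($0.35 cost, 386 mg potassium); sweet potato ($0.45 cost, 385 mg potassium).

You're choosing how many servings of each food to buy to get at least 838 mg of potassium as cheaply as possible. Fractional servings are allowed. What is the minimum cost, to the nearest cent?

Cost per mg of potassium: milk $0.0009, sweet potato $0.0012, hummus $0.0033.
With no serving limits, use only milk: 838 mg / 386 mg = 2.171 servings × $0.35 = $0.76.

$0.76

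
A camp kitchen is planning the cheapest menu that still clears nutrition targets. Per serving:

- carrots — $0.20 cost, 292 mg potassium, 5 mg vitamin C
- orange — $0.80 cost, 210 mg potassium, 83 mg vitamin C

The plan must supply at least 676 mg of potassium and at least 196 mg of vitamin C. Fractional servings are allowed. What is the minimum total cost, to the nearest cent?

$1.99

For a min-cost LP with two ≥-constraints, a basic feasible solution has at most two positive variables.
carrots only: max(676/292, 196/5) = 39.2 servings → $7.84.
orange only: max(676/210, 196/83) = 3.219 servings → $2.58.
carrots + orange with both tight: 0.6447 servings and 2.323 servings → $1.99.
Cheapest feasible corner: $1.99.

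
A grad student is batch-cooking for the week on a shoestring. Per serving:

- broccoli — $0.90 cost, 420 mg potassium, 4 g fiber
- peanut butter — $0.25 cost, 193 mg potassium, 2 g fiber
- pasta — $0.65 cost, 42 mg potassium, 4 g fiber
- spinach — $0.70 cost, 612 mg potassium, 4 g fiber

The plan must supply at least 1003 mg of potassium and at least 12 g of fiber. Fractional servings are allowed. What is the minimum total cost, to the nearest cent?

Minimising a linear cost over {potassium ≥ 1003, fiber ≥ 12, servings ≥ 0} — the optimum is at a vertex, using one or two foods.
broccoli only: max(1003/420, 12/4) = 3 servings → $2.70.
peanut butter only: max(1003/193, 12/2) = 6 servings → $1.50.
pasta only: max(1003/42, 12/4) = 23.88 servings → $15.52.
spinach only: max(1003/612, 12/4) = 3 servings → $2.10.
broccoli + peanut butter with both targets exact would need a negative amount; discard.
broccoli + pasta with both tight: 2.32 servings and 0.6799 servings → $2.53.
broccoli + spinach with both targets exact would need a negative amount; discard.
peanut butter + pasta with both tight: 5.099 servings and 0.4506 servings → $1.57.
peanut butter + spinach: the both-tight solution has a negative serving — not a feasible corner.
pasta + spinach with both tight: 1.461 servings and 1.539 servings → $2.03.
Cheapest feasible corner: $1.50.

$1.50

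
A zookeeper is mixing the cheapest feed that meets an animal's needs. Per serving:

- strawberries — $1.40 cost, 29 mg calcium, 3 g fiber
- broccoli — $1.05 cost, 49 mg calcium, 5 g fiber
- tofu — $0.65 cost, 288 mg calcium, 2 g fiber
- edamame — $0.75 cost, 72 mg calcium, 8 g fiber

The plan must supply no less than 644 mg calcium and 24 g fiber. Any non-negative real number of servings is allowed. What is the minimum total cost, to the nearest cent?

Check every corner: each single food scaled to meet both minima, and each pair solved so both constraints bind.
strawberries only: max(644/29, 24/3) = 22.21 servings → $31.09.
broccoli only: max(644/49, 24/5) = 13.14 servings → $13.80.
tofu only: max(644/288, 24/2) = 12 servings → $7.80.
edamame only: max(644/72, 24/8) = 8.944 servings → $6.71.
strawberries + broccoli: intersection lies outside the first quadrant.
strawberries + tofu with both tight: 6.978 servings and 1.533 servings → $10.77.
strawberries + edamame: the both-tight solution has a negative serving — not a feasible corner.
broccoli + tofu with both tight: 4.191 servings and 1.523 servings → $5.39.
broccoli + edamame: the both-tight solution has a negative serving — not a feasible corner.
tofu + edamame with both tight: 1.585 servings and 2.604 servings → $2.98.
Cheapest feasible corner: $2.98.

$2.98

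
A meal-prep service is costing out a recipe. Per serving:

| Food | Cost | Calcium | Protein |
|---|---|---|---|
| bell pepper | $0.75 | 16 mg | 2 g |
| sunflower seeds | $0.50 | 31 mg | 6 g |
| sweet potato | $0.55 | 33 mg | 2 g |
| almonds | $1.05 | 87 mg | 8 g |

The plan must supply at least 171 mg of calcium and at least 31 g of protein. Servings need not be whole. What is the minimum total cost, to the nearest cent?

$2.67

A basic optimal solution has at most two foods positive. Try each food alone and each pair with both targets met exactly.
bell pepper only: max(171/16, 31/2) = 15.5 servings → $11.62.
sunflower seeds only: max(171/31, 31/6) = 5.516 servings → $2.76.
sweet potato only: max(171/33, 31/2) = 15.5 servings → $8.53.
almonds only: max(171/87, 31/8) = 3.875 servings → $4.07.
bell pepper + sunflower seeds with both tight: 1.912 servings and 4.529 servings → $3.70.
bell pepper + sweet potato: the both-tight solution has a negative serving — not a feasible corner.
bell pepper + almonds with both targets exact would need a negative amount; discard.
sunflower seeds + sweet potato with both tight: 5.007 servings and 0.4779 servings → $2.77.
sunflower seeds + almonds with both tight: 4.85 servings and 0.2372 servings → $2.67.
sweet potato + almonds: intersection lies outside the first quadrant.
So the least-cost plan costs $2.67.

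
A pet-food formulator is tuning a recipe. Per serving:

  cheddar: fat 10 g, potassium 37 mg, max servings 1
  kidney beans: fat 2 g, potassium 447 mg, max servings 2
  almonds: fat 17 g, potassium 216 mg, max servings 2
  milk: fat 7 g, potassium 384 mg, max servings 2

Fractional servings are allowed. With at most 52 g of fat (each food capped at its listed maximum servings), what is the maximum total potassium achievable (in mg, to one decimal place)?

2094.0 mg

Potassium per g fat: kidney beans 223.5, milk 54.86, almonds 12.71, cheddar 3.7.
Take 2 servings of kidney beans: uses 4 g fat, +894.0 mg potassium (running total 894.0 mg).
Take 2 servings of milk: uses 14 g fat, +768.0 mg potassium (running total 1662.0 mg).
Take 2 servings of almonds: uses 34 g fat, +432.0 mg potassium (running total 2094.0 mg).
Greedy by best ratio exhausts the fat allowance optimally: 2094.0 mg.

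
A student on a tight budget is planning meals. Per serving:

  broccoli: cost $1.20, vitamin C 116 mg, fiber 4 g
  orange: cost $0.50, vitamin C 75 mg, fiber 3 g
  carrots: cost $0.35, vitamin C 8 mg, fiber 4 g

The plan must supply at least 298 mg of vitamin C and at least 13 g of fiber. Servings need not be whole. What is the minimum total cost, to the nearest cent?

broccoli only: max(298/116, 13/4) = 3.25 servings → $3.90.
orange only: max(298/75, 13/3) = 4.333 servings → $2.17.
carrots only: max(298/8, 13/4) = 37.25 servings → $13.04.
broccoli + orange: intersection lies outside the first quadrant.
broccoli + carrots with both tight: 2.519 servings and 0.7315 servings → $3.28.
orange + carrots with both tight: 3.942 servings and 0.2935 servings → $2.07.
Cheapest feasible corner: $2.07.

$2.07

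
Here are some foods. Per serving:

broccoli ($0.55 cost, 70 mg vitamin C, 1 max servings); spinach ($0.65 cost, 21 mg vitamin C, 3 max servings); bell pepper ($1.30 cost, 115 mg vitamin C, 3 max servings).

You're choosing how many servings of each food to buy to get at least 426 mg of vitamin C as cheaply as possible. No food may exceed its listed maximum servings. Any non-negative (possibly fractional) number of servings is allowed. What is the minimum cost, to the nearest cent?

Cost per mg of vitamin C: broccoli $0.0079, bell pepper $0.0113, spinach $0.0310.
Take 1 serving of broccoli: +70.0 mg vitamin C for $0.55 (total $0.55, still need 356.0 mg).
Take 3 servings of bell pepper: +345.0 mg vitamin C for $3.90 (total $4.45, still need 11.0 mg).
Take 0.5238 servings of spinach: +11.0 mg vitamin C for $0.34 (total $4.79, still need 0.0 mg).
Filling from the cheapest source first is optimal under one linear minimum: $4.79.

$4.79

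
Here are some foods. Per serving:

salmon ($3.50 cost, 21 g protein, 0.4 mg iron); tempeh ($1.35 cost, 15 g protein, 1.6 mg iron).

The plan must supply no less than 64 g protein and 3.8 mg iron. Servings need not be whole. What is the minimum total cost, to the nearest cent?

salmon only: max(64/21, 3.8/0.4) = 9.5 servings → $33.25.
tempeh only: max(64/15, 3.8/1.6) = 4.267 servings → $5.76.
salmon + tempeh with both tight: 1.645 servings and 1.964 servings → $8.41.
Cheapest feasible corner: $5.76.

$5.76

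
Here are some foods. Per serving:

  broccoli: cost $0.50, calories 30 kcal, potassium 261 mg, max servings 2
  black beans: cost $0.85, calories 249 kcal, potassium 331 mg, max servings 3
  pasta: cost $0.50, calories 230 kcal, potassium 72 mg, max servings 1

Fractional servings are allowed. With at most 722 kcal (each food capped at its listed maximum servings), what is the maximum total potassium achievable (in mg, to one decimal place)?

1402.0 mg

Potassium per kcal: broccoli 8.7, black beans 1.329, pasta 0.313.
Take 2 servings of broccoli: uses 60 kcal, +522.0 mg potassium (running total 522.0 mg).
Take 2.659 servings of black beans: uses 662 kcal, +880.0 mg potassium (running total 1402.0 mg).
Greedy by best ratio exhausts the calories allowance optimally: 1402.0 mg.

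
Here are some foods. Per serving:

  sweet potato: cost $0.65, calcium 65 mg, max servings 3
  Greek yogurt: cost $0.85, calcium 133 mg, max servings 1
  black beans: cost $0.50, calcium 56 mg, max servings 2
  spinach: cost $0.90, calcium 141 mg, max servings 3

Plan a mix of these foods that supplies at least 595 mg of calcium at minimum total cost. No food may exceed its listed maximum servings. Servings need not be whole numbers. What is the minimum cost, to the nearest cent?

$3.90

Cost per mg of calcium: spinach $0.0064, Greek yogurt $0.0064, black beans $0.0089, sweet potato $0.0100.
Take 3 servings of spinach: +423.0 mg calcium for $2.70 (total $2.70, still need 172.0 mg).
Take 1 serving of Greek yogurt: +133.0 mg calcium for $0.85 (total $3.55, still need 39.0 mg).
Take 0.6964 servings of black beans: +39.0 mg calcium for $0.35 (total $3.90, still need 0.0 mg).
Filling from the cheapest source first is optimal under one linear minimum: $3.90.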